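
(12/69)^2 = 16/529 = 0.03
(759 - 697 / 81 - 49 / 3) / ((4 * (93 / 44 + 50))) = 654049 / 185733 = 3.52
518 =518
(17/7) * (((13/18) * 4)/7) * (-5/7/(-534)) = 1105/824229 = 0.00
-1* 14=-14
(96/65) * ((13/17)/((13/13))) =96/85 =1.13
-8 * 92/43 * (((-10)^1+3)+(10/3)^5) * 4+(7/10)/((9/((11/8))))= -27695.58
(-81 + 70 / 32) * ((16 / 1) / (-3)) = 1261 / 3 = 420.33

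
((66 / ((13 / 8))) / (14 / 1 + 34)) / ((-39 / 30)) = -110 / 169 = -0.65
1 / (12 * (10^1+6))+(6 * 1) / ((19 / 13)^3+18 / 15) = 12702197 / 9115584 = 1.39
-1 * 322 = -322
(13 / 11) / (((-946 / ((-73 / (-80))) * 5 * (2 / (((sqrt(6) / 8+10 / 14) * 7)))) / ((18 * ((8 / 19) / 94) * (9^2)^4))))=-367662044061 / 185851160 - 2573634308427 * sqrt(6) / 7434046400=-2826.26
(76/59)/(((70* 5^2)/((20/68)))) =38/175525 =0.00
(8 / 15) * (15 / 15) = 8 / 15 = 0.53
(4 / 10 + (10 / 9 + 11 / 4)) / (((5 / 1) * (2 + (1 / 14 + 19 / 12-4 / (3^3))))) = 16107 / 66275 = 0.24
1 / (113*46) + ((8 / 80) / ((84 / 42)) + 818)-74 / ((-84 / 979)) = 1834402999 / 1091580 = 1680.50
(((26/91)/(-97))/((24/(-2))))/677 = 1/2758098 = 0.00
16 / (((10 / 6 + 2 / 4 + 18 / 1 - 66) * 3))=-32 / 275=-0.12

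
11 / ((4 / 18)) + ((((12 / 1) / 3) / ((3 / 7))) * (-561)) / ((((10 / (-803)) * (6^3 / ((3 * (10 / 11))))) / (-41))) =-1958473 / 9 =-217608.11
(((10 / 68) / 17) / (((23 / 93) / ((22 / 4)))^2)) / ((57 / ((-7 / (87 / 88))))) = -44768185 / 84237431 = -0.53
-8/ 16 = -1/ 2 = -0.50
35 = 35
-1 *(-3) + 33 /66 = 7 /2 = 3.50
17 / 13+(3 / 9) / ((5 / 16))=463 / 195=2.37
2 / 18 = 1 / 9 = 0.11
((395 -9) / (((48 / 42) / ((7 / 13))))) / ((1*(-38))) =-9457 / 1976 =-4.79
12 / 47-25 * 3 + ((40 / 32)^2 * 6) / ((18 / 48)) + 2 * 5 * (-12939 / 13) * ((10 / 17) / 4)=-15720023 / 10387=-1513.43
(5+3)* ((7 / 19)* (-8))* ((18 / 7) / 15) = -384 / 95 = -4.04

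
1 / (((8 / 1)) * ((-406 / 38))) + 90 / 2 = 73061 / 1624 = 44.99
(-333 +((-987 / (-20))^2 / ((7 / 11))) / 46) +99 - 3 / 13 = -36127119 / 239200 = -151.03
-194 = -194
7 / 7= 1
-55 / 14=-3.93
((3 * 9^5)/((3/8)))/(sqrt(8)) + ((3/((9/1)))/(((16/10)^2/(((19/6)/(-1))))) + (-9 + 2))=-8539/1152 + 118098 * sqrt(2)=167008.38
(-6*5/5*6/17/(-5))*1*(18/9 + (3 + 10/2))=72/17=4.24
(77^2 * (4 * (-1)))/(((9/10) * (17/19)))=-4506040/153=-29451.24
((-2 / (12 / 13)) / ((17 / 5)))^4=17850625 / 108243216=0.16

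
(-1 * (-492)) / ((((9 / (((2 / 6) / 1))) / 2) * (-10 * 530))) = -0.01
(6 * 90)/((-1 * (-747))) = 60/83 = 0.72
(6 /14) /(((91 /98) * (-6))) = -1 /13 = -0.08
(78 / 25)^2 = 6084 / 625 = 9.73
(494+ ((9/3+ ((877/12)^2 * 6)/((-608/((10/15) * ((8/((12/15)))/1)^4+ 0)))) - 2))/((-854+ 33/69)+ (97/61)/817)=411.12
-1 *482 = -482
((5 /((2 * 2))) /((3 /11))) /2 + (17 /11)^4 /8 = 527909 /175692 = 3.00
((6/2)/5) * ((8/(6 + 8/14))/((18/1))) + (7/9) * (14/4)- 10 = -14981/2070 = -7.24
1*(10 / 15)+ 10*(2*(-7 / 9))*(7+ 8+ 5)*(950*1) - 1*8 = -2660066 / 9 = -295562.89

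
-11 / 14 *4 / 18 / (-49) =11 / 3087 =0.00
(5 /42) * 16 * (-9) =-120 /7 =-17.14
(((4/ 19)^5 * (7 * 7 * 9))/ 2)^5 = 586871138734455061827551232/ 93076495688256089536609610280499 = 0.00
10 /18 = 5 /9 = 0.56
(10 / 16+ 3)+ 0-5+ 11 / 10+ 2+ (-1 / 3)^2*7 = 901 / 360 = 2.50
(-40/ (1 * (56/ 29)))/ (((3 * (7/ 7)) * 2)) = -145/ 42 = -3.45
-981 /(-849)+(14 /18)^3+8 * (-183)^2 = 55272456436 /206307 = 267913.63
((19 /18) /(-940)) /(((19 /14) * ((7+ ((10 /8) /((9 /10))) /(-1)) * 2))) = -7 /94940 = -0.00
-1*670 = -670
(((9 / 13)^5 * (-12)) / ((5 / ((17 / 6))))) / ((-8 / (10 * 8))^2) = -40153320 / 371293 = -108.14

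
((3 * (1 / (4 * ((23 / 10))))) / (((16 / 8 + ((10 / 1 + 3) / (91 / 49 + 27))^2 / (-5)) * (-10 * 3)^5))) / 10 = -0.00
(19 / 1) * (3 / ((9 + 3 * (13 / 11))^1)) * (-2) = -209 / 23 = -9.09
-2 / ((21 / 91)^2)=-338 / 9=-37.56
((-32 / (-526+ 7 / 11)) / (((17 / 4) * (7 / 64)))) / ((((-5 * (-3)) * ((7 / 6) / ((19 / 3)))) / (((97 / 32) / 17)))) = 10379776 / 1227546285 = 0.01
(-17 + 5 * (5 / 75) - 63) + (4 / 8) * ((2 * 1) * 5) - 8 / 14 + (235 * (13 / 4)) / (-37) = -297995 / 3108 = -95.88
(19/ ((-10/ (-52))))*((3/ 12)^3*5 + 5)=16055/ 32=501.72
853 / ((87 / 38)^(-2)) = 6456357 / 1444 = 4471.16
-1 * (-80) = 80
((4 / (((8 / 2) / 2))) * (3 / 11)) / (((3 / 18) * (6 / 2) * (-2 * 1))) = -0.55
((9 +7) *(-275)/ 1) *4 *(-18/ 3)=105600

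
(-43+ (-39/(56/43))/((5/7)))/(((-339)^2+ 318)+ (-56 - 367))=-3397/4592640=-0.00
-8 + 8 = 0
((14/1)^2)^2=38416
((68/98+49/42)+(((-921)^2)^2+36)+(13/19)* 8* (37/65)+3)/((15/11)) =221055915739016479/418950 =527642715691.65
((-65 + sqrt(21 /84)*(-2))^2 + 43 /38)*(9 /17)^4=1086311331 /3173798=342.27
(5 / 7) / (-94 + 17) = -5 / 539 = -0.01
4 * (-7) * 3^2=-252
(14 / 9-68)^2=357604 / 81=4414.86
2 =2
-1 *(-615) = 615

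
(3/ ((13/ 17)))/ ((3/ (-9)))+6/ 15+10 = -89/ 65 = -1.37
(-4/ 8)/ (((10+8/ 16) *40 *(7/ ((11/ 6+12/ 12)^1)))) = -17/ 35280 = -0.00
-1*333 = -333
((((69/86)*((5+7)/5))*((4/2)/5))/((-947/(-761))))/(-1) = -630108/1018025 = -0.62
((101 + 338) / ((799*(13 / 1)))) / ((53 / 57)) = 0.05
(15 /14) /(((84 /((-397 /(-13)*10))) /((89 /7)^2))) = 78615925 /124852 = 629.67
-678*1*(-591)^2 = -236812518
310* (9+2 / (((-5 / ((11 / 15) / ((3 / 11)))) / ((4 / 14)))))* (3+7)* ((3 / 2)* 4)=3395368 / 21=161684.19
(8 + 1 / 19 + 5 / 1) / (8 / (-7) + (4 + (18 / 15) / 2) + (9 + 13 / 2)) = 17360 / 25213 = 0.69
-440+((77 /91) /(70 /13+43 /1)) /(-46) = -12730971 /28934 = -440.00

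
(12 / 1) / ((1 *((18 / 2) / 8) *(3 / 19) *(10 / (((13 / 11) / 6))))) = 1976 / 1485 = 1.33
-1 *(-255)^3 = 16581375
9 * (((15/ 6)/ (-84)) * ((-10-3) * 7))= 195/ 8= 24.38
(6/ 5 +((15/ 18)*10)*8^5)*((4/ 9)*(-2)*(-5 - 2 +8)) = -32768144/ 135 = -242726.99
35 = 35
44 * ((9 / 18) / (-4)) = -11 / 2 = -5.50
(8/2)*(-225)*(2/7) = -1800/7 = -257.14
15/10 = 3/2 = 1.50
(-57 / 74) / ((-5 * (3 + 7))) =0.02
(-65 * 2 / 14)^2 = 86.22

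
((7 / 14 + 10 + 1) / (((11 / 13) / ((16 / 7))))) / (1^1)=31.06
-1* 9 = -9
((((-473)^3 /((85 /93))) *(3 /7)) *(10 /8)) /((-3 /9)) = 88574534829 /476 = 186080955.52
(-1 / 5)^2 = 1 / 25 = 0.04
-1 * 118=-118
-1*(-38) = 38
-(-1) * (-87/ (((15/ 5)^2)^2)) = -29/ 27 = -1.07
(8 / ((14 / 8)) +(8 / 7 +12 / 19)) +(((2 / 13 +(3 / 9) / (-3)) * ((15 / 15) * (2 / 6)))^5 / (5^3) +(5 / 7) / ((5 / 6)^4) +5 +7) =1756120883906987249 / 88572160082235375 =19.83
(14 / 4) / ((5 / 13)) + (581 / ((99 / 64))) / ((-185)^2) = 61740973 / 6776550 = 9.11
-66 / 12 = -11 / 2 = -5.50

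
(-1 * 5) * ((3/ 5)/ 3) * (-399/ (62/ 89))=35511/ 62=572.76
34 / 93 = 0.37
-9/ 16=-0.56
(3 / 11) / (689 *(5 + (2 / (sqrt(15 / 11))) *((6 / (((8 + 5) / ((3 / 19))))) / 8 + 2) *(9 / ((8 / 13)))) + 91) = -75411456 / 93036852614563 + 57568176 *sqrt(165) / 93036852614563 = 0.00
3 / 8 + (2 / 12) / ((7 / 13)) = 115 / 168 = 0.68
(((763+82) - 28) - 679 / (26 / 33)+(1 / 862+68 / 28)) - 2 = -1740548 / 39221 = -44.38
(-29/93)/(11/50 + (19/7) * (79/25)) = -10150/286347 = -0.04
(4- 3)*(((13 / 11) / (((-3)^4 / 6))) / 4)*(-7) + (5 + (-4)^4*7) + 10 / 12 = 533911 / 297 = 1797.68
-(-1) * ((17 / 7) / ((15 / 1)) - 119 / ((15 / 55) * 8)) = -45679 / 840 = -54.38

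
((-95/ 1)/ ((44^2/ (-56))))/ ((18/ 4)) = 665/ 1089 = 0.61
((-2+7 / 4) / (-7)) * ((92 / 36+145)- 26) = 547 / 126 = 4.34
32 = 32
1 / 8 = 0.12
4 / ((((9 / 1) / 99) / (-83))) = -3652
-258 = -258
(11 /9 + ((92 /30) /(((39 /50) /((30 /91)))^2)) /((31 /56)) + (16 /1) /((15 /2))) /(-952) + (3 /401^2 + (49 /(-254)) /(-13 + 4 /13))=0.01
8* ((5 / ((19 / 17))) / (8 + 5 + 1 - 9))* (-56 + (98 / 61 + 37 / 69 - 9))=-35980976 / 79971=-449.93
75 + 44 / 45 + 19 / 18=2311 / 30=77.03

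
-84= -84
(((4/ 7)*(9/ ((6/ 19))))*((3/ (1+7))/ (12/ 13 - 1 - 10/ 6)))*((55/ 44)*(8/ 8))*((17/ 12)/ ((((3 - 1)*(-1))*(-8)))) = -11115/ 28672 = -0.39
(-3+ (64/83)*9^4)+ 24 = 421647/83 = 5080.08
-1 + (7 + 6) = 12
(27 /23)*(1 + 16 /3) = 171 /23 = 7.43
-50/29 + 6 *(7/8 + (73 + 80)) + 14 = 108521/116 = 935.53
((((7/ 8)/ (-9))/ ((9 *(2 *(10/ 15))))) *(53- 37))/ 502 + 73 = 1978877/ 27108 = 73.00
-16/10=-8/5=-1.60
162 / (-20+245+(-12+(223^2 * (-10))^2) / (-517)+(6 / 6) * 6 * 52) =-83754 / 247297066459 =-0.00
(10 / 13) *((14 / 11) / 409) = 0.00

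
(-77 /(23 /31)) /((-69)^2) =-2387 /109503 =-0.02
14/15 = 0.93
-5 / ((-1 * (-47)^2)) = 5 / 2209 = 0.00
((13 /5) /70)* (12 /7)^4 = 134784 /420175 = 0.32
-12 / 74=-6 / 37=-0.16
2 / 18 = 1 / 9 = 0.11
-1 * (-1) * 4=4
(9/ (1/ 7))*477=30051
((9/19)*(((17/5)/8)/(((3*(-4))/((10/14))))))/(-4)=51/17024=0.00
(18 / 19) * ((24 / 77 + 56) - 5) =71118 / 1463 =48.61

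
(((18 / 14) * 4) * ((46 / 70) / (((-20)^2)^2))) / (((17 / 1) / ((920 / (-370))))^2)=109503 / 242330112500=0.00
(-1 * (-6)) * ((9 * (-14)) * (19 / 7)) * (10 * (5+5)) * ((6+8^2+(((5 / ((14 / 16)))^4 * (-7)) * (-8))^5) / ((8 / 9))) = -831724779182783201280076718220219923908500 / 4747561509943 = -175189890102712755588064300000.00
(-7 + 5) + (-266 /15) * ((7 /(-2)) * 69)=21403 /5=4280.60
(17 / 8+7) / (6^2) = 73 / 288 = 0.25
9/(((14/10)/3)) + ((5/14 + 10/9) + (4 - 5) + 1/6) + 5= 1570/63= 24.92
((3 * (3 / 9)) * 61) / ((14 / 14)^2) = 61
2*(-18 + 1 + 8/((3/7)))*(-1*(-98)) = 980/3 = 326.67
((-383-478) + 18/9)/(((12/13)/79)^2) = -6291751.47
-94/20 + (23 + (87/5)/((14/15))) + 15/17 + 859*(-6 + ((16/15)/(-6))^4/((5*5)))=-62413636190284/12199359375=-5116.14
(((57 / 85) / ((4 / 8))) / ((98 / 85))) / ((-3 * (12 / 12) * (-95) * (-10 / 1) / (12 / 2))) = -3 / 1225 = -0.00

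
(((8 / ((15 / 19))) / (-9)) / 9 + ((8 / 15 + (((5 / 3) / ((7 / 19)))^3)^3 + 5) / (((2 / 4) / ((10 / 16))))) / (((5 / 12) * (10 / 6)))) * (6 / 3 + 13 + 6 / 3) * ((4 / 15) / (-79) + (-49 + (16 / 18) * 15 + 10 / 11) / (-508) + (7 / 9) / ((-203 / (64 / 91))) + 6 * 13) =54808938105482143380305981942758 / 28916555106572635627125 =1895417275.80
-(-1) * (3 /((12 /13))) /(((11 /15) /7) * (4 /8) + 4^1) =1365 /1702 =0.80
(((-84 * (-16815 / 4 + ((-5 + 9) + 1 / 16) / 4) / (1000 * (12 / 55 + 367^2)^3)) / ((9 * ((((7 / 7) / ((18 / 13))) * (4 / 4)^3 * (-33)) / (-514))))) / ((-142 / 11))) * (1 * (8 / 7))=-92007471325 / 3001775803447809293011912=-0.00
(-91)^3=-753571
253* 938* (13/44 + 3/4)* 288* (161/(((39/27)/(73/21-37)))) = -3470905202688/13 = -266992707899.08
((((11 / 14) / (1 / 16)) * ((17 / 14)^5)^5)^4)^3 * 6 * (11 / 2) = 141222070737054305173814662548368844817215225016727645963815399727443212973423357144803452495526716973027652911952667329490972124779275906614774199338603925515809844933054130391034888265740216706912426501078771118573579230483677978521369137311814777082441899163887788545280809491169301027433890482519207724110746759706355099193330686673930416141334834215085677293671649314063845863793 / 13883767738174895775142527634775790473118312848099419590904640808168198545505602388417862602149579993139851536088517700249750858939388642120115938104954595114958953150687156526829137320632225913299126316285898790278226845697517128258744658757438914187010401355289207519455565924801695576794434780518309036732676372496050333819251895798717218816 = 10171739645913926112374050000000000000000.00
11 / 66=1 / 6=0.17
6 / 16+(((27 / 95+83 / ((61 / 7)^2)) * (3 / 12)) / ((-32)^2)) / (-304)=10316367653 / 27510394880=0.37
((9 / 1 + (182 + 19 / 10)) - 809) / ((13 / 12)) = -36966 / 65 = -568.71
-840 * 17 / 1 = -14280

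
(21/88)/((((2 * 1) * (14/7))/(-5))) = -105/352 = -0.30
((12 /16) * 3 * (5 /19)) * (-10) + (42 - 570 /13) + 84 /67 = -215583 /33098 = -6.51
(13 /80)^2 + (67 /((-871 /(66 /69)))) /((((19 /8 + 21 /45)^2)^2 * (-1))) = 64767239175481 /2352209464633600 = 0.03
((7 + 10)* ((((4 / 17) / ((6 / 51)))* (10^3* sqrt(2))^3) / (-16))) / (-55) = 850000000* sqrt(2) / 11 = 109280138.91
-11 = -11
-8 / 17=-0.47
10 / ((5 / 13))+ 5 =31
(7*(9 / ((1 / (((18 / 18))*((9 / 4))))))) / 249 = 189 / 332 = 0.57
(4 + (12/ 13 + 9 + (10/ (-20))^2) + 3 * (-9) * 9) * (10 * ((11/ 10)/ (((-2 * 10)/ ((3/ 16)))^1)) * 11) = 4319337/ 16640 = 259.58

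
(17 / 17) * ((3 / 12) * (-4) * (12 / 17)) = -12 / 17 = -0.71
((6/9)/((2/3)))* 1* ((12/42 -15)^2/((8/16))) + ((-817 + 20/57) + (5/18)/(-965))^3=-7674550336061773819016881/14091146341282584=-544636337.61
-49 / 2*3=-147 / 2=-73.50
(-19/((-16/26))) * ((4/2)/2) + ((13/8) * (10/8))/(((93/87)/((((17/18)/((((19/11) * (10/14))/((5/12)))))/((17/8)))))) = 15857309/508896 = 31.16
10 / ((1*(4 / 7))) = 35 / 2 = 17.50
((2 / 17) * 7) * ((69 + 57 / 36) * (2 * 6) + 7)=703.29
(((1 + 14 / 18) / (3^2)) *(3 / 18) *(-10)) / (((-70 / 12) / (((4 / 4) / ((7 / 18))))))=64 / 441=0.15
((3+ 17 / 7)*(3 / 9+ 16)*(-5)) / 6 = -665 / 9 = -73.89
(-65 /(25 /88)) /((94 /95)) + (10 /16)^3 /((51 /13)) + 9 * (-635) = -7297522601 /1227264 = -5946.17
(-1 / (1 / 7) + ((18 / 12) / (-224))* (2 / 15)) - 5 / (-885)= -7.00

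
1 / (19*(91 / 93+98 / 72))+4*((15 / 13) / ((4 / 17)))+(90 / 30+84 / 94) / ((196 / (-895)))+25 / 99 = 177361055687 / 84022366428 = 2.11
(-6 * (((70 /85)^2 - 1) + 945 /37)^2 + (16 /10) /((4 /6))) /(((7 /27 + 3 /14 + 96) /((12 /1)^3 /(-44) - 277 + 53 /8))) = 2807025431629534353 /229330522315565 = 12240.09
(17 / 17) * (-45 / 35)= -9 / 7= -1.29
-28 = -28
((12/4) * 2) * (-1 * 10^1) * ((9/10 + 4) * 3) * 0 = 0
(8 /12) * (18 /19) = 12 /19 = 0.63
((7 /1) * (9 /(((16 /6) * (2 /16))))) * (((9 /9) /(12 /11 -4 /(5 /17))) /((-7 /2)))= 1485 /344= 4.32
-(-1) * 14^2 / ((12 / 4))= 196 / 3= 65.33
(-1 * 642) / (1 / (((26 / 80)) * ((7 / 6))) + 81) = -19474 / 2537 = -7.68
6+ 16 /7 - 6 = 16 /7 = 2.29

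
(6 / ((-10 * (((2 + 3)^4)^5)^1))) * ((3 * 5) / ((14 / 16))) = -72 / 667572021484375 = -0.00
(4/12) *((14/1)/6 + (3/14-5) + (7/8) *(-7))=-1441/504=-2.86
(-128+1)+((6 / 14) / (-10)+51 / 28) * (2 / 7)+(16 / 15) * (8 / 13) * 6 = -122.55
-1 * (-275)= 275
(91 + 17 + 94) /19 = 202 /19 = 10.63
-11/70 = -0.16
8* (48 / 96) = 4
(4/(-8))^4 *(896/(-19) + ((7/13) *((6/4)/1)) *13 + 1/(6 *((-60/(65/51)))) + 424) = 27023837/1116288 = 24.21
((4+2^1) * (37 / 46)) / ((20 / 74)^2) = 151959 / 2300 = 66.07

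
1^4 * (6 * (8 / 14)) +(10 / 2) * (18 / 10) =87 / 7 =12.43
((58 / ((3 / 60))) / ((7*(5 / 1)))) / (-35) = -0.95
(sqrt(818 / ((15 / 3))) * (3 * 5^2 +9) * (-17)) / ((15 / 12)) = -5712 * sqrt(4090) / 25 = -14612.01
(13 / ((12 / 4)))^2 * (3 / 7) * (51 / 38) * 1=2873 / 266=10.80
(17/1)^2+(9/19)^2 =289.22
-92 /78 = -46 /39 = -1.18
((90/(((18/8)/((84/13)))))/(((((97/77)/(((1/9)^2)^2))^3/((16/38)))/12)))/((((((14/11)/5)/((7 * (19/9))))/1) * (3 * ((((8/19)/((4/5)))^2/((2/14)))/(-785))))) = -182159442720640/10052866681600224807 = -0.00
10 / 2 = 5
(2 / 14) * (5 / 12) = 5 / 84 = 0.06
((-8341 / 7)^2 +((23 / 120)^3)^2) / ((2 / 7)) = 207741717916757758561 / 41803776000000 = 4969448.64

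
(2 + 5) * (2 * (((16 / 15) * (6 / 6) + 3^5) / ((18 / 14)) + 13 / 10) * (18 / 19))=144494 / 57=2534.98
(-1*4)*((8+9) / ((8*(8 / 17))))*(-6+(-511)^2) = -75462235 / 16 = -4716389.69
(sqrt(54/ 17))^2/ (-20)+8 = 1333/ 170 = 7.84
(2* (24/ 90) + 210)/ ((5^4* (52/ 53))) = 83687/ 243750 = 0.34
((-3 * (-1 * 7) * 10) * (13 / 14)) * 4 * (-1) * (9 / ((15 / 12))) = -5616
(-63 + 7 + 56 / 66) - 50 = -3470 / 33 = -105.15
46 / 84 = 23 / 42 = 0.55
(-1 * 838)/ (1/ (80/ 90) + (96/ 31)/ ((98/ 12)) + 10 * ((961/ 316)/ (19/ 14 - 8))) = 2413460112/ 8852797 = 272.62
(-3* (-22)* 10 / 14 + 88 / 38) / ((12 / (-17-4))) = -3289 / 38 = -86.55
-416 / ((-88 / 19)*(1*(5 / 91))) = 1634.69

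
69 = 69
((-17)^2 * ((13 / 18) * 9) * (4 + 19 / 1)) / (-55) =-86411 / 110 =-785.55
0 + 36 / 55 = 36 / 55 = 0.65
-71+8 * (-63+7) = -519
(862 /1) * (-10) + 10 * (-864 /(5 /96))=-174508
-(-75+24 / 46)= 1713 / 23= 74.48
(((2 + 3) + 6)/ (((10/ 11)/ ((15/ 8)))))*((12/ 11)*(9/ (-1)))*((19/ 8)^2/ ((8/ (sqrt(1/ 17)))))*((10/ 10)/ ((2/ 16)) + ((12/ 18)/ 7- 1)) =-15975333*sqrt(17)/ 243712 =-270.27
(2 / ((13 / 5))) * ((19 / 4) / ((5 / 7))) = 133 / 26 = 5.12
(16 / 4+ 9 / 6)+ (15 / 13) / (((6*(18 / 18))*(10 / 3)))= 289 / 52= 5.56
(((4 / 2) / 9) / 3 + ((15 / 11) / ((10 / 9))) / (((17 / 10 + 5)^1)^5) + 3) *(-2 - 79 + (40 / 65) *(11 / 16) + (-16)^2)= 5622347768143651 / 10425666076254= 539.28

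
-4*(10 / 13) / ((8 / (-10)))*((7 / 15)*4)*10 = 2800 / 39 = 71.79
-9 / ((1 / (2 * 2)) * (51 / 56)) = -39.53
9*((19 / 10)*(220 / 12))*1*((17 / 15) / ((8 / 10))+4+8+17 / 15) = 182457 / 40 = 4561.42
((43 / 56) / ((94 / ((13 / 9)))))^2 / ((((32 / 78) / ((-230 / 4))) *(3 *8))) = -467159095 / 574588256256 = -0.00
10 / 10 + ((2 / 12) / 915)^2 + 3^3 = 843922801 / 30140100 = 28.00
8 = 8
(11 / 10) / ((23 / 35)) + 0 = 77 / 46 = 1.67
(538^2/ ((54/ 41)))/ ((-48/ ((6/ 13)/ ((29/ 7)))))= -510.06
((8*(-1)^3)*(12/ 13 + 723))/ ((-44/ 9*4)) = 84699/ 286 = 296.15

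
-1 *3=-3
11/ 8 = 1.38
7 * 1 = 7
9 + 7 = 16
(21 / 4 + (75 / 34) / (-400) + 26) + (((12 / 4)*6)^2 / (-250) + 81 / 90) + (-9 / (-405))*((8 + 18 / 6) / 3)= 56787419 / 1836000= 30.93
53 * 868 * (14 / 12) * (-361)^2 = 20983505494 / 3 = 6994501831.33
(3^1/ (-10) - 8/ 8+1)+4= 37/ 10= 3.70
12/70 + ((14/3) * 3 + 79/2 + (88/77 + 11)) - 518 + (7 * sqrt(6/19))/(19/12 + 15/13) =-31653/70 + 156 * sqrt(114)/1159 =-450.75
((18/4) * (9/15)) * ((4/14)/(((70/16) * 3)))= 72/1225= 0.06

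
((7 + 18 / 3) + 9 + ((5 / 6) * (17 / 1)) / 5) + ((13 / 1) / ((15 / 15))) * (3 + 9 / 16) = 3415 / 48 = 71.15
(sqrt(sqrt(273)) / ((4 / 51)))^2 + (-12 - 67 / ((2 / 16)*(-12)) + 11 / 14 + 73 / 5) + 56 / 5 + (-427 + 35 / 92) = -3548767 / 9660 + 2601*sqrt(273) / 16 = 2318.61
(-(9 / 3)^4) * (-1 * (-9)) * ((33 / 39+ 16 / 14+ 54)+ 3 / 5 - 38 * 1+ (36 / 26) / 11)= -68283972 / 5005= -13643.15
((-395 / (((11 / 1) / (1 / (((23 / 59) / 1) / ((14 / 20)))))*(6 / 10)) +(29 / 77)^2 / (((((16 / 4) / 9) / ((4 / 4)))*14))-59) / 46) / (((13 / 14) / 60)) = -19065904315 / 81547466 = -233.80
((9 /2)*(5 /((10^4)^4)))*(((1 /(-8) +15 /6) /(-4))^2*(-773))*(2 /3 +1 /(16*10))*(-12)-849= -139100159999999188792929 /163840000000000000000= -849.00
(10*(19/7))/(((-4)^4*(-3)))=-0.04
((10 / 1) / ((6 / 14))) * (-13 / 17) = -910 / 51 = -17.84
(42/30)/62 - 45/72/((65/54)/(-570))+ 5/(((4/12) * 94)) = 56092577/189410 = 296.14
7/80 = 0.09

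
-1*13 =-13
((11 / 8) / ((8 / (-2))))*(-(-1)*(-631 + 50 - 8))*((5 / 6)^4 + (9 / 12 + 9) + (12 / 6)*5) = 169885859 / 41472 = 4096.40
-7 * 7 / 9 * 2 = -98 / 9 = -10.89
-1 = -1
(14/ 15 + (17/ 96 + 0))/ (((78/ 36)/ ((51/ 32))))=2091/ 2560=0.82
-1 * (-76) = 76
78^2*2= 12168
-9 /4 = -2.25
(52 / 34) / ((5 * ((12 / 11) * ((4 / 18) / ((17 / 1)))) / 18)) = 3861 / 10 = 386.10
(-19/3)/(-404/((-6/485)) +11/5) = -95/489883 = -0.00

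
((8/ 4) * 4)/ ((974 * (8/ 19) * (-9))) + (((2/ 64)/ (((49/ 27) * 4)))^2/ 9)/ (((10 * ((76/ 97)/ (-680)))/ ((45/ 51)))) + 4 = 13096180109695/ 3275949293568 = 4.00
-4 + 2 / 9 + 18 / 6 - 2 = -2.78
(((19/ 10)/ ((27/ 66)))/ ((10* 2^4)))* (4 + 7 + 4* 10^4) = 2787433/ 2400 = 1161.43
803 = 803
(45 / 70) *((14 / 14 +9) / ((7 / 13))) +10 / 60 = 3559 / 294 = 12.11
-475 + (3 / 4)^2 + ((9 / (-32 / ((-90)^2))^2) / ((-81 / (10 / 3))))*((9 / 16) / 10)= -1852699 / 1024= -1809.28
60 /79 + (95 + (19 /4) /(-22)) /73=1044379 /507496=2.06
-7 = -7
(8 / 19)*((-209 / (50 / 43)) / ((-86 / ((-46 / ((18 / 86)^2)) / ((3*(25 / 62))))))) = -116013656 / 151875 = -763.88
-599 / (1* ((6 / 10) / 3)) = -2995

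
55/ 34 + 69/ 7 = 2731/ 238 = 11.47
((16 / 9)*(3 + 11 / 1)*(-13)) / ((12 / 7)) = -5096 / 27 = -188.74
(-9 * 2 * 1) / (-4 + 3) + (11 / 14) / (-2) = 493 / 28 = 17.61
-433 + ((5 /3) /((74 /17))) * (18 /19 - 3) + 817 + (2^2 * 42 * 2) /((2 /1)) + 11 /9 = 6990529 /12654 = 552.44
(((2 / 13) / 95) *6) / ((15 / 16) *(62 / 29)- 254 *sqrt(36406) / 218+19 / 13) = -355453696 *sqrt(36406) / 1551362775670775- 1057341856 / 1551362775670775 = -0.00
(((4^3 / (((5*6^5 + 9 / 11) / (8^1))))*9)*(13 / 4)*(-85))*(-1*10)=15558400 / 47521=327.40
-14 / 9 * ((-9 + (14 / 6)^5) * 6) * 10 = -4093600 / 729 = -5615.36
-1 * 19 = -19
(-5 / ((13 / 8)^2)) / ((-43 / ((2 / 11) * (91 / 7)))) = 640 / 6149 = 0.10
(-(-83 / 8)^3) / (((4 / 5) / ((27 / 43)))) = 77191245 / 88064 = 876.54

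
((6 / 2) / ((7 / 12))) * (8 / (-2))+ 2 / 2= -137 / 7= -19.57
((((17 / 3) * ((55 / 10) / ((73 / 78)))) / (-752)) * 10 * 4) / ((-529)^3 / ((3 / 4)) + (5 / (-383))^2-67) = 5349014385 / 596040014364757276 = 0.00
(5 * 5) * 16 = 400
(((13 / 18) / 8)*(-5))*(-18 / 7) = 65 / 56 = 1.16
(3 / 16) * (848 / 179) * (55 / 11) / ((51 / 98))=25970 / 3043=8.53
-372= -372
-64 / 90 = -32 / 45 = -0.71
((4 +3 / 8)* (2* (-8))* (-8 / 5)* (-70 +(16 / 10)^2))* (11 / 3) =-692384 / 25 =-27695.36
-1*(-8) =8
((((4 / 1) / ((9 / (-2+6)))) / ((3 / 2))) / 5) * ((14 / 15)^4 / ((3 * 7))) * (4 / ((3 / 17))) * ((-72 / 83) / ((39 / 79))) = -7547273216 / 22122871875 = -0.34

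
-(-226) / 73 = 3.10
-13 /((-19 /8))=104 /19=5.47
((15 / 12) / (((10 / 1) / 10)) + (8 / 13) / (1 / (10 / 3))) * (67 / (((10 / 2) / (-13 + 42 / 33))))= -296743 / 572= -518.78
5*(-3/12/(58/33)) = -165/232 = -0.71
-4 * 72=-288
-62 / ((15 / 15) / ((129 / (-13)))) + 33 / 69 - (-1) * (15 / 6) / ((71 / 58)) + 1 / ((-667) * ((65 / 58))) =2850916 / 4615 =617.75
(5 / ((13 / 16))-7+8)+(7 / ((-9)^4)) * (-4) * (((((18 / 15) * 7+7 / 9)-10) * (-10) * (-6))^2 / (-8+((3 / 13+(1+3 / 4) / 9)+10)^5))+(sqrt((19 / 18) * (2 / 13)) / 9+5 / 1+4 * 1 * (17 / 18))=sqrt(247) / 351+5153110856498638497592 / 323453413230657355035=15.98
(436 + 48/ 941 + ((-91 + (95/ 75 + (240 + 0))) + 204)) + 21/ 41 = 790.83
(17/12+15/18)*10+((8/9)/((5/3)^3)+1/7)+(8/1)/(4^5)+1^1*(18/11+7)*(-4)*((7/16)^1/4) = 23487169/1232000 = 19.06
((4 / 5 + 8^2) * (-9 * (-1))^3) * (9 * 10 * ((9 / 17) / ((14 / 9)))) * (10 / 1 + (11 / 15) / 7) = 60896761308 / 4165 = 14621071.14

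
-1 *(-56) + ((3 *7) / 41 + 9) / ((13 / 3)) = 58.20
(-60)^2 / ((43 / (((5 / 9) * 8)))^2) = 640000 / 16641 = 38.46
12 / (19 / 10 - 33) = -120 / 311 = -0.39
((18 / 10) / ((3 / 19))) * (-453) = -25821 / 5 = -5164.20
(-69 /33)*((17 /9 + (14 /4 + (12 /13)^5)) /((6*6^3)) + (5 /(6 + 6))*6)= -45360813601 /8661523104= -5.24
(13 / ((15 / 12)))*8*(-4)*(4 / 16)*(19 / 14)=-3952 / 35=-112.91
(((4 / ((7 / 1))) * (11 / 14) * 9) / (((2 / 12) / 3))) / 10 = 1782 / 245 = 7.27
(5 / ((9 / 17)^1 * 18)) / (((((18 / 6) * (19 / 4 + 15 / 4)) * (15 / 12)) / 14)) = 56 / 243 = 0.23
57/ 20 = 2.85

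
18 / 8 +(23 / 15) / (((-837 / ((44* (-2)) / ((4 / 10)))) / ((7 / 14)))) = 2.45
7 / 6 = 1.17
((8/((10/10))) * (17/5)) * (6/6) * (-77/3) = -10472/15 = -698.13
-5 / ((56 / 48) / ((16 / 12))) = -40 / 7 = -5.71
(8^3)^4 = 68719476736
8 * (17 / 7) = 136 / 7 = 19.43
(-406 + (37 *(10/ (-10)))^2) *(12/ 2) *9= 52002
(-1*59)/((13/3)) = -177/13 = -13.62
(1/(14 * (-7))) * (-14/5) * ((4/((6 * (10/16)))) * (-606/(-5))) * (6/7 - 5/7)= 3232/6125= 0.53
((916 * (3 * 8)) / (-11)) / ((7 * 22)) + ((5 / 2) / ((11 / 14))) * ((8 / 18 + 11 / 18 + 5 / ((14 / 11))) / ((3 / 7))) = 549446 / 22869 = 24.03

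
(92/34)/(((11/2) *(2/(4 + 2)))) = 276/187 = 1.48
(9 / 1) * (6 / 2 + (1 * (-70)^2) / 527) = 58329 / 527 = 110.68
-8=-8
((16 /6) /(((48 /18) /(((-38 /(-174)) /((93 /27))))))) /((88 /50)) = 1425 /39556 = 0.04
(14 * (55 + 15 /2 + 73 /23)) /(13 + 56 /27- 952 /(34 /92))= -0.36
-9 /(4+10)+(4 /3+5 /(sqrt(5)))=29 /42+sqrt(5)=2.93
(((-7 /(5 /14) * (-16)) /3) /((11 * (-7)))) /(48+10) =-112 /4785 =-0.02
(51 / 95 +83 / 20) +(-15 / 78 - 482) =-2358877 / 4940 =-477.51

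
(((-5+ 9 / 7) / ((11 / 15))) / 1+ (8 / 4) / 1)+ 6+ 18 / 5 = 2516 / 385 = 6.54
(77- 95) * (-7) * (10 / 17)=1260 / 17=74.12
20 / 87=0.23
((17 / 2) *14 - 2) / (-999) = -13 / 111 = -0.12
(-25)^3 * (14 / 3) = -218750 / 3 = -72916.67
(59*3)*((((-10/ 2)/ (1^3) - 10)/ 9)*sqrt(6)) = -295*sqrt(6) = -722.60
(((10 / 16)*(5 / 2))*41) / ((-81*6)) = -0.13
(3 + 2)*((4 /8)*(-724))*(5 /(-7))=9050 /7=1292.86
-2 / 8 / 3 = -1 / 12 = -0.08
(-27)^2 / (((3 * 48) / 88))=891 / 2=445.50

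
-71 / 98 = -0.72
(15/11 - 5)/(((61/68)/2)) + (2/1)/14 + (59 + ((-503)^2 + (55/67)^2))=5335742797068/21084833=253060.71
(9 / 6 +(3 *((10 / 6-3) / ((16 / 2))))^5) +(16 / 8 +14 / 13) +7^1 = 4803 / 416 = 11.55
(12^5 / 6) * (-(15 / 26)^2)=-2332800 / 169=-13803.55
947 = 947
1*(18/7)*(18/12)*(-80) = -2160/7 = -308.57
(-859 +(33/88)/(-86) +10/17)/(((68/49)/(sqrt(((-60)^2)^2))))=-2226832.42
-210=-210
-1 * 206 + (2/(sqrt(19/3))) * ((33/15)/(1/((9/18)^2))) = -206 + 11 * sqrt(57)/190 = -205.56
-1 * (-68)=68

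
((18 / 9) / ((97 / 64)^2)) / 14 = 4096 / 65863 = 0.06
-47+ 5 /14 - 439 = -6799 /14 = -485.64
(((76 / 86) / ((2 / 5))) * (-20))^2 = 3610000 / 1849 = 1952.41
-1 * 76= -76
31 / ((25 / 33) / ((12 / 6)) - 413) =-2046 / 27233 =-0.08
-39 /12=-13 /4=-3.25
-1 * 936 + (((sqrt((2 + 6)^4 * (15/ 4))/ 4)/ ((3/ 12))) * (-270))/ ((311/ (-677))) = -936 + 5849280 * sqrt(15)/ 311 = 71906.97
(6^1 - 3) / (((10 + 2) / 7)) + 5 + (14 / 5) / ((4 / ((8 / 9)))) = 1327 / 180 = 7.37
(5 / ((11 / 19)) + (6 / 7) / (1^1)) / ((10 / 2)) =731 / 385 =1.90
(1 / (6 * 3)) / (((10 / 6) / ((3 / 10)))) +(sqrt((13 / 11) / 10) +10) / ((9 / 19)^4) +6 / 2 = 130321 * sqrt(1430) / 721710 +132295861 / 656100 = 208.47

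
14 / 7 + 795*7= 5567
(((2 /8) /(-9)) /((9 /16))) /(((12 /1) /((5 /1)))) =-5 /243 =-0.02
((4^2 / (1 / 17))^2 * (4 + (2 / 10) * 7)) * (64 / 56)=15980544 / 35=456586.97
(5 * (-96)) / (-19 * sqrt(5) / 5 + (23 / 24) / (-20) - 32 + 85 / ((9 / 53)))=-466318771200 / 455004257881 - 3782246400 * sqrt(5) / 455004257881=-1.04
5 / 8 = 0.62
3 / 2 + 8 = 19 / 2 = 9.50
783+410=1193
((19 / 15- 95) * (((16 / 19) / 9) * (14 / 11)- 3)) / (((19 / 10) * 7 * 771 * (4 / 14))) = 0.09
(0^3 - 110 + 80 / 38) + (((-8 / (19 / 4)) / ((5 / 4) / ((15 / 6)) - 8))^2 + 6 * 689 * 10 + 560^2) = 28821241846 / 81225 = 354832.16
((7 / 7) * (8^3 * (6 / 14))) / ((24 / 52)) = 3328 / 7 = 475.43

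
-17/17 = -1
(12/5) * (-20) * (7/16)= -21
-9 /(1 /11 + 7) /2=-33 /52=-0.63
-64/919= -0.07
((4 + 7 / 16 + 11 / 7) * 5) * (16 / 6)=80.12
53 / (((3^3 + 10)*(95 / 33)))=1749 / 3515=0.50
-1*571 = -571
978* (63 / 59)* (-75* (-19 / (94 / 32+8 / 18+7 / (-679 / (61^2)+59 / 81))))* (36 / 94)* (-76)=-711466342612704000 / 266168615081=-2672991.11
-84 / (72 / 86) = -301 / 3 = -100.33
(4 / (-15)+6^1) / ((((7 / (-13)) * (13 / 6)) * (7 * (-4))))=43 / 245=0.18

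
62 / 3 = 20.67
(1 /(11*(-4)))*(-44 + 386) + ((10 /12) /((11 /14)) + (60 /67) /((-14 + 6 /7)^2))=-31378243 /4678476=-6.71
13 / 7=1.86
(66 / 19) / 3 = 22 / 19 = 1.16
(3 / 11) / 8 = 0.03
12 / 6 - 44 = -42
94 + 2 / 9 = 848 / 9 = 94.22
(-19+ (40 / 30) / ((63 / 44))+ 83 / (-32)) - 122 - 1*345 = -487.66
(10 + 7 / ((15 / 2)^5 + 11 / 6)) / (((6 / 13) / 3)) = 148093933 / 2278301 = 65.00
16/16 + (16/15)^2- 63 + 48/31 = -413714/6975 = -59.31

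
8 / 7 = 1.14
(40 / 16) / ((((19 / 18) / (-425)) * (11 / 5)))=-95625 / 209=-457.54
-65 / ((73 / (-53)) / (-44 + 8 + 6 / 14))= -857805 / 511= -1678.68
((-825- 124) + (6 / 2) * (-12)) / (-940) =197 / 188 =1.05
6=6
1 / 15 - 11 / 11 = -14 / 15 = -0.93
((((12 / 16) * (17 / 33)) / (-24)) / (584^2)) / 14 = -17 / 5042171904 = -0.00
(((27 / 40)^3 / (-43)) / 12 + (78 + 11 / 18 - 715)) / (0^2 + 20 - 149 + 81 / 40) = 63048379049 / 12579667200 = 5.01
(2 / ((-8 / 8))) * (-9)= 18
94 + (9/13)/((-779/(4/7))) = 6663530/70889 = 94.00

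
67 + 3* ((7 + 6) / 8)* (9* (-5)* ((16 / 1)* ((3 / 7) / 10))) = -584 / 7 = -83.43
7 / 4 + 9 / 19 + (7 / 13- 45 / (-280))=40429 / 13832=2.92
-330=-330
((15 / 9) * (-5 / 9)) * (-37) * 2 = 1850 / 27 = 68.52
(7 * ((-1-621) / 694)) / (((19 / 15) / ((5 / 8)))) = -163275 / 52744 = -3.10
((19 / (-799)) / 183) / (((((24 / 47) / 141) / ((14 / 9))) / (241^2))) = -363064331 / 111996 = -3241.76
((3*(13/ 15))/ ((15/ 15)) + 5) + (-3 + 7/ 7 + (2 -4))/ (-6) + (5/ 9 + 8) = 757/ 45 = 16.82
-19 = -19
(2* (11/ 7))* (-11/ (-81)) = 242/ 567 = 0.43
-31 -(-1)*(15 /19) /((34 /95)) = -979 /34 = -28.79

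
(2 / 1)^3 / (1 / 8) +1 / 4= 257 / 4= 64.25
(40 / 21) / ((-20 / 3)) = -2 / 7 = -0.29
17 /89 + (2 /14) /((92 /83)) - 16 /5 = -825381 /286580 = -2.88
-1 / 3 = -0.33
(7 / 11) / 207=7 / 2277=0.00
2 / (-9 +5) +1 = 1 / 2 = 0.50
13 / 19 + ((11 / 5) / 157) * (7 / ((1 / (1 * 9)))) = 1.57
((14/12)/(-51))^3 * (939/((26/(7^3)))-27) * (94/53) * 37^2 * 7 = -16549478043875/6580550808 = -2514.91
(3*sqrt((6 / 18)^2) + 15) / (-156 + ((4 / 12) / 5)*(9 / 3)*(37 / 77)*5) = -0.10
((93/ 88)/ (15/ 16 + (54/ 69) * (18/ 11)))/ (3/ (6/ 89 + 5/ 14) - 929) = -754354/ 1459695079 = -0.00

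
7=7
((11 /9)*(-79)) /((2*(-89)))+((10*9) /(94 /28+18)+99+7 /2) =25687823 /239499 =107.26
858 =858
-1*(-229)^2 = -52441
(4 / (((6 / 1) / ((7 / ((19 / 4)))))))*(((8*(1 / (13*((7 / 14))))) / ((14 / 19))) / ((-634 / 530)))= -16960 / 12363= -1.37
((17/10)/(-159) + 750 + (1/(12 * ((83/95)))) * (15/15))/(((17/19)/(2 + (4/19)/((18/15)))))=2045765981/1121745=1823.74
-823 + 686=-137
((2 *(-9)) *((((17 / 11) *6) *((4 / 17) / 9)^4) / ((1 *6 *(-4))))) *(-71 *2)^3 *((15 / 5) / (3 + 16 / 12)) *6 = -733001728 / 18969093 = -38.64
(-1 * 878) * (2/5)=-1756/5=-351.20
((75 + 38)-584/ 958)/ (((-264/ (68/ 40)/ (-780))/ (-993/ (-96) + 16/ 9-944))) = -1064357446945/ 2023296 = -526051.28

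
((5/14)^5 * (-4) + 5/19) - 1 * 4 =-9605751/2554664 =-3.76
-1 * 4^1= -4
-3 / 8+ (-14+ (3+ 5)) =-51 / 8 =-6.38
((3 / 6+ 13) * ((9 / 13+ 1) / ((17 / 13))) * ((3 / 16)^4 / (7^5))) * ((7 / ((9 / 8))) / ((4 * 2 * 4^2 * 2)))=0.00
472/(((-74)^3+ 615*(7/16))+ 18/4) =-7552/6479207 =-0.00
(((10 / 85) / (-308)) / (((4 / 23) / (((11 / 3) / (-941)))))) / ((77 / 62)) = 713 / 103468596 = 0.00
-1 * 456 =-456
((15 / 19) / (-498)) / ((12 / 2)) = -5 / 18924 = -0.00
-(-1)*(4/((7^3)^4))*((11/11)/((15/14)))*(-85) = -136/5931980229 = -0.00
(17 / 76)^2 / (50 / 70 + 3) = 2023 / 150176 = 0.01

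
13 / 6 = 2.17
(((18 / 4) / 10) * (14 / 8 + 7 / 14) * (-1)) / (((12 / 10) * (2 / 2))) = -27 / 32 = -0.84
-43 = -43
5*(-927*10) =-46350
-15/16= -0.94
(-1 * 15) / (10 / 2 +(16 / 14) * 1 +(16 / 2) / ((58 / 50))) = -3045 / 2647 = -1.15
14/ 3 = 4.67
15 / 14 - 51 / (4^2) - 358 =-40333 / 112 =-360.12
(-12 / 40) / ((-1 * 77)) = 3 / 770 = 0.00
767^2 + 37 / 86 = 588289.43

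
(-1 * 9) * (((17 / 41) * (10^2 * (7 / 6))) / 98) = -1275 / 287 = -4.44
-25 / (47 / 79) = -1975 / 47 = -42.02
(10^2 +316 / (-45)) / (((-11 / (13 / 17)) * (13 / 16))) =-66944 / 8415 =-7.96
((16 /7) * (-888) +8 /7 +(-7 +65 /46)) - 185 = -714569 /322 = -2219.16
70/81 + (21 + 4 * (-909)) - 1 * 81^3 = -43339466/81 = -535055.14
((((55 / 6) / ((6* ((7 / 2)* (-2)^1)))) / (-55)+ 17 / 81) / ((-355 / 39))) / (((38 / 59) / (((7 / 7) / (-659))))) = 74399 / 1344154392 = 0.00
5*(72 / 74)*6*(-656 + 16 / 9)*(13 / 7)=-9185280 / 259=-35464.40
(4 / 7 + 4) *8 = 256 / 7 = 36.57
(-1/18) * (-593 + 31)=281/9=31.22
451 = 451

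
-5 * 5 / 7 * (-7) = 25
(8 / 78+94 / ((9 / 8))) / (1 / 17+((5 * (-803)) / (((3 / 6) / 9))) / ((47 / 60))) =-7820612 / 8624696301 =-0.00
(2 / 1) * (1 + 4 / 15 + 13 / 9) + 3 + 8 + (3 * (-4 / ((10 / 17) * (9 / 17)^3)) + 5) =-141014 / 1215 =-116.06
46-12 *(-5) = 106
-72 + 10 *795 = 7878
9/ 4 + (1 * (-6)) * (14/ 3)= -103/ 4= -25.75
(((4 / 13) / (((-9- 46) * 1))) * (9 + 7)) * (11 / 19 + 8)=-10432 / 13585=-0.77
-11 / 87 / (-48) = 11 / 4176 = 0.00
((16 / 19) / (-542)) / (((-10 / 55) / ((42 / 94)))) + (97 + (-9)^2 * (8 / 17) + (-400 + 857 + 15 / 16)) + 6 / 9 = 593.73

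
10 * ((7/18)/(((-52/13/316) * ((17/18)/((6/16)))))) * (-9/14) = 10665/136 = 78.42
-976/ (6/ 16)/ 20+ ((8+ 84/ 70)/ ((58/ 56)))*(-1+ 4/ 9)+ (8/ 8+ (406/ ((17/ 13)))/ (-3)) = -5270233/ 22185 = -237.56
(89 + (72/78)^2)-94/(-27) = 425881/4563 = 93.33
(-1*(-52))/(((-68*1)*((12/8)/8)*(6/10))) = -1040/153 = -6.80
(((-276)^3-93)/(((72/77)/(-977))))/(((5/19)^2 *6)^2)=127237124416.48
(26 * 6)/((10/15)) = 234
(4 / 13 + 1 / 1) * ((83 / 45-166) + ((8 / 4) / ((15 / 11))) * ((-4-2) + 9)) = -9401 / 45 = -208.91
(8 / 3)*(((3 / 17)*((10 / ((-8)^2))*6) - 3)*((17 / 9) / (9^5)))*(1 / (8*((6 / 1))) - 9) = 110767 / 51018336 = 0.00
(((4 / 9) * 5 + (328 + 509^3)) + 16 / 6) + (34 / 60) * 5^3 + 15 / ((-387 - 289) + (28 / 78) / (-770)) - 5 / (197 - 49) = 254702491472874461 / 1931427972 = 131872632.67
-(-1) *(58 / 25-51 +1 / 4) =-4843 / 100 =-48.43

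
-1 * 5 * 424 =-2120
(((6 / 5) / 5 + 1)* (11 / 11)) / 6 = 31 / 150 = 0.21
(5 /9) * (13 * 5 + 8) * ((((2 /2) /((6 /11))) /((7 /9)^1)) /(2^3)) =11.95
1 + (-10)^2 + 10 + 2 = 113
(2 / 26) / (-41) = -1 / 533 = -0.00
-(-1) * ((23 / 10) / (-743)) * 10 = -23 / 743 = -0.03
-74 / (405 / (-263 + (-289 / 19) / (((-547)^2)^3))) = 3301746852097916262116 / 68708636065134933885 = 48.05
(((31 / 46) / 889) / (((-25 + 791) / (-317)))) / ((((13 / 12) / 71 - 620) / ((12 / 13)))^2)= -256804509888 / 369280408739279547601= -0.00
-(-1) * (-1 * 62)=-62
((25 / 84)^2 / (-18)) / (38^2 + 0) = -625 / 183399552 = -0.00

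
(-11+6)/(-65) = 1/13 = 0.08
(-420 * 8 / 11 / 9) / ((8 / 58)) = -8120 / 33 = -246.06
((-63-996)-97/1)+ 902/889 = -1026782/889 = -1154.99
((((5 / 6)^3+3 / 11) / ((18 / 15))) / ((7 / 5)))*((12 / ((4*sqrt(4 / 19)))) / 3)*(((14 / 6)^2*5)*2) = 1770125*sqrt(19) / 128304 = 60.14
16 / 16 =1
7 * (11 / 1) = 77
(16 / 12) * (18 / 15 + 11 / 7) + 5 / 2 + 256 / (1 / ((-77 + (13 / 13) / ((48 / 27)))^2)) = 314104391 / 210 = 1495735.20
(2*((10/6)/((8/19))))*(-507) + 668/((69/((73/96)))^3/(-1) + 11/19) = -88659370295825851/22088907018676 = -4013.75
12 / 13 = 0.92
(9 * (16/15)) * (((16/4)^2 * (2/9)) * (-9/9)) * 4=-2048/15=-136.53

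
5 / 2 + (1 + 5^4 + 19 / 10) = 3152 / 5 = 630.40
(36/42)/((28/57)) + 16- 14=367/98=3.74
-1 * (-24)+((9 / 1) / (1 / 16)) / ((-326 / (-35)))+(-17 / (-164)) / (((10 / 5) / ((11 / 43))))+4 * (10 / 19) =41.58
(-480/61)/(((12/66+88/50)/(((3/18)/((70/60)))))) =-0.58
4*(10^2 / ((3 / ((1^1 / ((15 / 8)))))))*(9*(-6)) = -3840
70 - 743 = -673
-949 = -949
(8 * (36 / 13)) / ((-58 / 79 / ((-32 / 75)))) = 121344 / 9425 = 12.87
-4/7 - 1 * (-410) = 2866/7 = 409.43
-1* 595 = -595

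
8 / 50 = 4 / 25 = 0.16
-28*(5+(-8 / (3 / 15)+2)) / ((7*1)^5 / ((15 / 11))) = 180 / 2401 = 0.07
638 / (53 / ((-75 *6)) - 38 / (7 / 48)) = -2009700 / 821171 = -2.45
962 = 962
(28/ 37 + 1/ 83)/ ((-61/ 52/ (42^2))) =-216569808/ 187331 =-1156.08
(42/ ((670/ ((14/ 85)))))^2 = 86436/ 810825625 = 0.00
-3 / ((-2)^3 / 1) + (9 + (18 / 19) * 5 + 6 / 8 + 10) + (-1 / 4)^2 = 7577 / 304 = 24.92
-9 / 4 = -2.25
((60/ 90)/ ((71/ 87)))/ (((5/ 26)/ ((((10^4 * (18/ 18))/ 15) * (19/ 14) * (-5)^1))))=-28652000/ 1491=-19216.63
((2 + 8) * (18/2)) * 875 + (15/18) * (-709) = 468955/6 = 78159.17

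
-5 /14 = -0.36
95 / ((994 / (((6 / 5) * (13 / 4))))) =741 / 1988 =0.37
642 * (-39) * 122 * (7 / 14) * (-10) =15273180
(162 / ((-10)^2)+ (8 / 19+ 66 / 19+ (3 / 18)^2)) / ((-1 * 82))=-94777 / 1402200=-0.07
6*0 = 0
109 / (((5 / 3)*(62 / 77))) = 25179 / 310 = 81.22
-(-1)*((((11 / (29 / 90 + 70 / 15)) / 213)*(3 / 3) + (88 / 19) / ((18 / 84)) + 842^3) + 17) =596947726.62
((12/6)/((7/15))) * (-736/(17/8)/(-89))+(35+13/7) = 566994/10591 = 53.54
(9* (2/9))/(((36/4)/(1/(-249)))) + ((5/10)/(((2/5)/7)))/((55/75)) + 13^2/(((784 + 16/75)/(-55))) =113501273/1449873216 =0.08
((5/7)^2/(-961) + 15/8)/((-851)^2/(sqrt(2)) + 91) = -9179755/14112359969043812 + 511383673135 * sqrt(2)/197573039566613368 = 0.00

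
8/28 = 2/7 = 0.29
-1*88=-88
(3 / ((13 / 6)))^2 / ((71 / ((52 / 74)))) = 648 / 34151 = 0.02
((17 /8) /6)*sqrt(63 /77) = 17*sqrt(11) /176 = 0.32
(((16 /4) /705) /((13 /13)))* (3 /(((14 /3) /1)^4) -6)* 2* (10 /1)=-0.68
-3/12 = -1/4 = -0.25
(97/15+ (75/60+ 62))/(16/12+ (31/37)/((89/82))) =13774619/415960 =33.12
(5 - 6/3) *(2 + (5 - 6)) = 3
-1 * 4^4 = -256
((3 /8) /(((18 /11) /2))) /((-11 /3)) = -0.12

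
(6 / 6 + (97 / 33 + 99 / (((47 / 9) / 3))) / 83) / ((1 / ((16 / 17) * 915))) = 1080924880 / 729487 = 1481.76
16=16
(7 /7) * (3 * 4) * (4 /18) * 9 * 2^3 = 192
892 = 892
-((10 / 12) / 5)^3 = -1 / 216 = -0.00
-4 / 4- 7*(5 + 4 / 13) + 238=2598 / 13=199.85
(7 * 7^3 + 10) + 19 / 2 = 4841 / 2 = 2420.50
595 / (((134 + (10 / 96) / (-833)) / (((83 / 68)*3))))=87115140 / 5357851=16.26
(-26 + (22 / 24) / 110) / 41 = -0.63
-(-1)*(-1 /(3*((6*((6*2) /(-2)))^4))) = -1 /5038848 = -0.00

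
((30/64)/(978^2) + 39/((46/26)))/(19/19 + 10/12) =5172665587/430205248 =12.02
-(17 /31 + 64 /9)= -2137 /279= -7.66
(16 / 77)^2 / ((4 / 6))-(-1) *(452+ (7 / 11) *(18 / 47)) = 126041638 / 278663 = 452.31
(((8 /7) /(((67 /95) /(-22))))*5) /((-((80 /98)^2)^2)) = 172120487 /428800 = 401.40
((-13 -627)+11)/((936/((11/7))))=-6919/6552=-1.06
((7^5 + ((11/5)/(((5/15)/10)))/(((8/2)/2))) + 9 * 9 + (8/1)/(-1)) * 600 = 10147800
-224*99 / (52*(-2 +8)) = -924 / 13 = -71.08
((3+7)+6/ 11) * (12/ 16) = 87/ 11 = 7.91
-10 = -10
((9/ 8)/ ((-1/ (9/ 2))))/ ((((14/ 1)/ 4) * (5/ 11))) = -891/ 280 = -3.18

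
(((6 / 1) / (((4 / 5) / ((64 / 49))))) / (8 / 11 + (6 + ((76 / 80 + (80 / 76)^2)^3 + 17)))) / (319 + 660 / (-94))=2830280200960000 / 2924452950423214791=0.00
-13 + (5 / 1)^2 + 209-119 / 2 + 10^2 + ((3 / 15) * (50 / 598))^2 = 46756773 / 178802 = 261.50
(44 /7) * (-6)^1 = -264 /7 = -37.71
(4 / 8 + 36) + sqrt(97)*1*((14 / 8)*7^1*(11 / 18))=110.23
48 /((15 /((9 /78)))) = 24 /65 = 0.37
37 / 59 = 0.63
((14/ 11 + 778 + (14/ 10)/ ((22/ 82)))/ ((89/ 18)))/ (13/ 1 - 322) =-258882/ 504185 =-0.51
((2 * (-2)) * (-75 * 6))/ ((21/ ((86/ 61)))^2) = 8.11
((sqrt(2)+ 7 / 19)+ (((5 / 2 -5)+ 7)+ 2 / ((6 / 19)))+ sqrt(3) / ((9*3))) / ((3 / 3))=sqrt(3) / 27+ sqrt(2)+ 1277 / 114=12.68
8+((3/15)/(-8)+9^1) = 679/40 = 16.98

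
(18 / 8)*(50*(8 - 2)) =675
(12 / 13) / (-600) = -1 / 650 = -0.00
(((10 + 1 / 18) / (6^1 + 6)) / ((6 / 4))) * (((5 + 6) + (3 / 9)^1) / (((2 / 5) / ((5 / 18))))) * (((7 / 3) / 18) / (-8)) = -0.07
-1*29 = -29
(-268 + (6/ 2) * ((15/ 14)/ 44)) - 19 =-176747/ 616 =-286.93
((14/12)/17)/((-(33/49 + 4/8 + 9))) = -343/50847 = -0.01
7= 7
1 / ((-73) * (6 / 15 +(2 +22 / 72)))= -180 / 35551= -0.01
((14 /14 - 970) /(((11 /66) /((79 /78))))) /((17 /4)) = -18012 /13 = -1385.54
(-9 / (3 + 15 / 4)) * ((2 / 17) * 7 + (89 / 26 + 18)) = -19666 / 663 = -29.66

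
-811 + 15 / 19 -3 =-15451 / 19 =-813.21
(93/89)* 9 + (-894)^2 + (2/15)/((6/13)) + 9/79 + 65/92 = 23264739268351/29108340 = 799246.51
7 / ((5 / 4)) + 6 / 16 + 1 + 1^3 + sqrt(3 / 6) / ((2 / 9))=9 * sqrt(2) / 4 + 319 / 40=11.16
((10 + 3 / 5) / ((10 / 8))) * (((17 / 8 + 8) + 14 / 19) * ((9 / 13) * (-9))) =-545211 / 950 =-573.91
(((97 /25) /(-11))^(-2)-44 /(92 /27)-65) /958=-15121553 /207317906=-0.07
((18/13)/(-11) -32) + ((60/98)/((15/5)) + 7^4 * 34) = 571785762/7007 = 81602.08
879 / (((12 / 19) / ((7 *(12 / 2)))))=58453.50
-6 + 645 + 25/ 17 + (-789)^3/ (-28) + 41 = 8350198553/ 476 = 17542433.93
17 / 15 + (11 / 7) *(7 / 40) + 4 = 5.41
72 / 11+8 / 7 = 592 / 77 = 7.69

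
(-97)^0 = 1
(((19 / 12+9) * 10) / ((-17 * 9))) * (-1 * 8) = 2540 / 459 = 5.53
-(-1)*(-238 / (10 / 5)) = -119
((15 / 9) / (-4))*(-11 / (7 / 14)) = 9.17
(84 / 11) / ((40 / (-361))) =-7581 / 110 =-68.92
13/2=6.50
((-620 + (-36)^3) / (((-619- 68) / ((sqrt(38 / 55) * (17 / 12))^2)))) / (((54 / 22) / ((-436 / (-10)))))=7073896061 / 4173525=1694.95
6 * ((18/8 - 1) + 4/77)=1203/154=7.81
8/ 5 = 1.60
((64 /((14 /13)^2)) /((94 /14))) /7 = 2704 /2303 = 1.17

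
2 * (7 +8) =30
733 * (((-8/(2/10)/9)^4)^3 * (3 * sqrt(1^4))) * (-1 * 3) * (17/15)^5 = -5587511831921950720000000/7625597484987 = -732731021132.76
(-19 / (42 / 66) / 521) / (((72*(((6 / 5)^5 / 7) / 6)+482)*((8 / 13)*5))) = -1698125 / 44335274416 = -0.00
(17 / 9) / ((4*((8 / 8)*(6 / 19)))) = 323 / 216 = 1.50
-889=-889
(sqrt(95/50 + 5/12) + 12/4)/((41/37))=37 * sqrt(2085)/1230 + 111/41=4.08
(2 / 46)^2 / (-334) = -1 / 176686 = -0.00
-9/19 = -0.47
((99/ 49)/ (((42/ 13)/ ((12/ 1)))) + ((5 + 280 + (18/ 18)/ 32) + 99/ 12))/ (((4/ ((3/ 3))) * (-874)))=-3301423/ 38372096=-0.09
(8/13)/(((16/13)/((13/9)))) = 13/18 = 0.72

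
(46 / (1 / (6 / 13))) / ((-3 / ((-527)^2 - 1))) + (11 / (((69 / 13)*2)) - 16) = -3526061533 / 1794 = -1965474.66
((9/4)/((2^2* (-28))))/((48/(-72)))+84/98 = 795/896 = 0.89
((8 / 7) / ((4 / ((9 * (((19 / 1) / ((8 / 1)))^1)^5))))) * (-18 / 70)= -200564019 / 4014080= -49.97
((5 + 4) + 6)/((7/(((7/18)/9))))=5/54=0.09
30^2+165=1065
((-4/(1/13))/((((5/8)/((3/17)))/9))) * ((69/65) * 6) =-357696/425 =-841.64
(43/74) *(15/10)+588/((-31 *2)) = -8.61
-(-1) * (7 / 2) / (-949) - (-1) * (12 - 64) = -98703 / 1898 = -52.00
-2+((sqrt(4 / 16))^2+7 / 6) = -7 / 12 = -0.58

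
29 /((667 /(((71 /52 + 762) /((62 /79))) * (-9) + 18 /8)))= -28215891 /74152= -380.51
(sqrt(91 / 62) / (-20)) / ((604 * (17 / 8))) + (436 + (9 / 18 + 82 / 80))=437.52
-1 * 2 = -2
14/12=7/6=1.17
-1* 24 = -24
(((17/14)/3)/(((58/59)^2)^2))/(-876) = -205995137/416356520832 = -0.00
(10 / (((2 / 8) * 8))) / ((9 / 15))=25 / 3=8.33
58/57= 1.02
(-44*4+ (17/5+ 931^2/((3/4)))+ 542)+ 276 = 17344901/15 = 1156326.73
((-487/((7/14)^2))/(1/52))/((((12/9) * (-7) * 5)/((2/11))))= 151944/385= 394.66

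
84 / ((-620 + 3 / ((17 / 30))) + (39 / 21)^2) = -69972 / 509177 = -0.14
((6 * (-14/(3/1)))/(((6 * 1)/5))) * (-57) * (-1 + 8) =9310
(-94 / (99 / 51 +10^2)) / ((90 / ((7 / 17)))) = -329 / 77985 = -0.00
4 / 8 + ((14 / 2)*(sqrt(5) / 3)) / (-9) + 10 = 21 / 2 - 7*sqrt(5) / 27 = 9.92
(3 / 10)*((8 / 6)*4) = 1.60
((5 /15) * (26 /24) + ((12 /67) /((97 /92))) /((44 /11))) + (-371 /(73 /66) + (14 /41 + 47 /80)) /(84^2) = 0.36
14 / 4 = 7 / 2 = 3.50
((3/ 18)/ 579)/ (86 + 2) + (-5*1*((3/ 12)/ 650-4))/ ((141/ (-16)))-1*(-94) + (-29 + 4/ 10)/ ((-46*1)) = 1983809617457/ 21480853680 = 92.35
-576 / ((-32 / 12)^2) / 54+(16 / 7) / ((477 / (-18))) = -1177 / 742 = -1.59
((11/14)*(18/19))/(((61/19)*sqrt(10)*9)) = 11*sqrt(10)/4270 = 0.01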